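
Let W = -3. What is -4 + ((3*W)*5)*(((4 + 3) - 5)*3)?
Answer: -274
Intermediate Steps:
-4 + ((3*W)*5)*(((4 + 3) - 5)*3) = -4 + ((3*(-3))*5)*(((4 + 3) - 5)*3) = -4 + (-9*5)*((7 - 5)*3) = -4 - 90*3 = -4 - 45*6 = -4 - 270 = -274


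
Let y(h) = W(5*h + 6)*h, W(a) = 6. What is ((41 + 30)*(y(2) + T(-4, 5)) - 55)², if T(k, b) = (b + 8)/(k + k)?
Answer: 29735209/64 ≈ 4.6461e+5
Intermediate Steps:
y(h) = 6*h
T(k, b) = (8 + b)/(2*k) (T(k, b) = (8 + b)/((2*k)) = (8 + b)*(1/(2*k)) = (8 + b)/(2*k))
((41 + 30)*(y(2) + T(-4, 5)) - 55)² = ((41 + 30)*(6*2 + (½)*(8 + 5)/(-4)) - 55)² = (71*(12 + (½)*(-¼)*13) - 55)² = (71*(12 - 13/8) - 55)² = (71*(83/8) - 55)² = (5893/8 - 55)² = (5453/8)² = 29735209/64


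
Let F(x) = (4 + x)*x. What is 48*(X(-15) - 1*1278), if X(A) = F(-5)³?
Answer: -55344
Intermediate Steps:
F(x) = x*(4 + x)
X(A) = 125 (X(A) = (-5*(4 - 5))³ = (-5*(-1))³ = 5³ = 125)
48*(X(-15) - 1*1278) = 48*(125 - 1*1278) = 48*(125 - 1278) = 48*(-1153) = -55344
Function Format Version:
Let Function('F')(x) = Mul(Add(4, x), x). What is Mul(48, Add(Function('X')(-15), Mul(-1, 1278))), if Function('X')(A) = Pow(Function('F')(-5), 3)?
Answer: -55344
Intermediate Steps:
Function('F')(x) = Mul(x, Add(4, x))
Function('X')(A) = 125 (Function('X')(A) = Pow(Mul(-5, Add(4, -5)), 3) = Pow(Mul(-5, -1), 3) = Pow(5, 3) = 125)
Mul(48, Add(Function('X')(-15), Mul(-1, 1278))) = Mul(48, Add(125, Mul(-1, 1278))) = Mul(48, Add(125, -1278)) = Mul(48, -1153) = -55344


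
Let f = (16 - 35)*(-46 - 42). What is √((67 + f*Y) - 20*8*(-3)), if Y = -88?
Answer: I*√146589 ≈ 382.87*I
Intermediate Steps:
f = 1672 (f = -19*(-88) = 1672)
√((67 + f*Y) - 20*8*(-3)) = √((67 + 1672*(-88)) - 20*8*(-3)) = √((67 - 147136) - 160*(-3)) = √(-147069 + 480) = √(-146589) = I*√146589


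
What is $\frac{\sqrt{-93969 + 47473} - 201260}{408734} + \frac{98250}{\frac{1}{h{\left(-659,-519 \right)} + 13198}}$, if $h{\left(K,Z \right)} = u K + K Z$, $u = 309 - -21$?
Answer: $\frac{2765870125904120}{204367} + \frac{2 i \sqrt{2906}}{204367} \approx 1.3534 \cdot 10^{10} + 0.00052755 i$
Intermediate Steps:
$u = 330$ ($u = 309 + 21 = 330$)
$h{\left(K,Z \right)} = 330 K + K Z$
$\frac{\sqrt{-93969 + 47473} - 201260}{408734} + \frac{98250}{\frac{1}{h{\left(-659,-519 \right)} + 13198}} = \frac{\sqrt{-93969 + 47473} - 201260}{408734} + \frac{98250}{\frac{1}{- 659 \left(330 - 519\right) + 13198}} = \left(\sqrt{-46496} - 201260\right) \frac{1}{408734} + \frac{98250}{\frac{1}{\left(-659\right) \left(-189\right) + 13198}} = \left(4 i \sqrt{2906} - 201260\right) \frac{1}{408734} + \frac{98250}{\frac{1}{124551 + 13198}} = \left(-201260 + 4 i \sqrt{2906}\right) \frac{1}{408734} + \frac{98250}{\frac{1}{137749}} = \left(- \frac{100630}{204367} + \frac{2 i \sqrt{2906}}{204367}\right) + 98250 \frac{1}{\frac{1}{137749}} = \left(- \frac{100630}{204367} + \frac{2 i \sqrt{2906}}{204367}\right) + 98250 \cdot 137749 = \left(- \frac{100630}{204367} + \frac{2 i \sqrt{2906}}{204367}\right) + 13533839250 = \frac{2765870125904120}{204367} + \frac{2 i \sqrt{2906}}{204367}$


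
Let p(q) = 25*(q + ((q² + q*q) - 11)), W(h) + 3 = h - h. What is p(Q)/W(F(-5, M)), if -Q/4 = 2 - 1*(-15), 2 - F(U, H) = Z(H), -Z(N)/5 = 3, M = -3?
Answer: -229225/3 ≈ -76408.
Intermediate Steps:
Z(N) = -15 (Z(N) = -5*3 = -15)
F(U, H) = 17 (F(U, H) = 2 - 1*(-15) = 2 + 15 = 17)
W(h) = -3 (W(h) = -3 + (h - h) = -3 + 0 = -3)
Q = -68 (Q = -4*(2 - 1*(-15)) = -4*(2 + 15) = -4*17 = -68)
p(q) = -275 + 25*q + 50*q² (p(q) = 25*(q + ((q² + q²) - 11)) = 25*(q + (2*q² - 11)) = 25*(q + (-11 + 2*q²)) = 25*(-11 + q + 2*q²) = -275 + 25*q + 50*q²)
p(Q)/W(F(-5, M)) = (-275 + 25*(-68) + 50*(-68)²)/(-3) = (-275 - 1700 + 50*4624)*(-⅓) = (-275 - 1700 + 231200)*(-⅓) = 229225*(-⅓) = -229225/3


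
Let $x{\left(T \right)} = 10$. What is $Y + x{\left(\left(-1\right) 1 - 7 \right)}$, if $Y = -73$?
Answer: $-63$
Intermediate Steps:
$Y + x{\left(\left(-1\right) 1 - 7 \right)} = -73 + 10 = -63$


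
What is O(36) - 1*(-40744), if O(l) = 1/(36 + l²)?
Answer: 54271009/1332 ≈ 40744.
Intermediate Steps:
O(36) - 1*(-40744) = 1/(36 + 36²) - 1*(-40744) = 1/(36 + 1296) + 40744 = 1/1332 + 40744 = 54271009/1332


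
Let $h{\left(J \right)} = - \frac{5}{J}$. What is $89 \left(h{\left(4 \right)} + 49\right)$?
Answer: $\frac{16999}{4} \approx 4249.8$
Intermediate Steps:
$89 \left(h{\left(4 \right)} + 49\right) = 89 \left(- \frac{5}{4} + 49\right) = 89 \cdot \frac{191}{4} = \frac{16999}{4}$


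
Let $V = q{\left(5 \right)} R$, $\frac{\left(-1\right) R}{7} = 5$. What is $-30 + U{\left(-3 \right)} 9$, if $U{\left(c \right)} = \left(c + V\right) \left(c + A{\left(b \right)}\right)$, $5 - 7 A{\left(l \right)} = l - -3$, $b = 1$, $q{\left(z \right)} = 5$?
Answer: $\frac{31830}{7} \approx 4547.1$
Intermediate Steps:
$R = -35$ ($R = \left(-7\right) 5 = -35$)
$A{\left(l \right)} = \frac{2}{7} - \frac{l}{7}$ ($A{\left(l \right)} = \frac{5}{7} - \frac{l - -3}{7} = \frac{5}{7} - \frac{l + 3}{7} = \frac{5}{7} - \frac{3 + l}{7} = \frac{5}{7} - \left(\frac{3}{7} + \frac{l}{7}\right) = \frac{2}{7} - \frac{l}{7}$)
$V = -175$ ($V = 5 \left(-35\right) = -175$)
$U{\left(c \right)} = \left(-175 + c\right) \left(\frac{1}{7} + c\right)$ ($U{\left(c \right)} = \left(c - 175\right) \left(c + \left(\frac{2}{7} - \frac{1}{7}\right)\right) = \left(-175 + c\right) \left(c + \left(\frac{2}{7} - \frac{1}{7}\right)\right) = \left(-175 + c\right) \left(c + \frac{1}{7}\right) = \left(-175 + c\right) \left(\frac{1}{7} + c\right)$)
$-30 + U{\left(-3 \right)} 9 = -30 + \left(-25 + \left(-3\right)^{2} - - \frac{3672}{7}\right) 9 = -30 + \left(-25 + 9 + \frac{3672}{7}\right) 9 = -30 + \frac{3560}{7} \cdot 9 = -30 + \frac{32040}{7} = \frac{31830}{7}$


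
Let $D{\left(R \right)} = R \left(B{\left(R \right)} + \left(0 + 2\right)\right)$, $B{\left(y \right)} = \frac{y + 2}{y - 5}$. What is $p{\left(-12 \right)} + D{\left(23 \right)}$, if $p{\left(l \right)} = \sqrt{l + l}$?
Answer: $\frac{1403}{18} + 2 i \sqrt{6} \approx 77.944 + 4.899 i$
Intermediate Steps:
$B{\left(y \right)} = \frac{2 + y}{-5 + y}$
$p{\left(l \right)} = \sqrt{2} \sqrt{l}$ ($p{\left(l \right)} = \sqrt{2 l} = \sqrt{2} \sqrt{l}$)
$D{\left(R \right)} = R \left(2 + \frac{2 + R}{-5 + R}\right)$ ($D{\left(R \right)} = R \left(\frac{2 + R}{-5 + R} + \left(0 + 2\right)\right) = R \left(\frac{2 + R}{-5 + R} + 2\right) = R \left(2 + \frac{2 + R}{-5 + R}\right)$)
$p{\left(-12 \right)} + D{\left(23 \right)} = \sqrt{2} \sqrt{-12} + \frac{23 \left(-8 + 3 \cdot 23\right)}{-5 + 23} = \sqrt{2} \cdot 2 i \sqrt{3} + \frac{23 \left(-8 + 69\right)}{18} = 2 i \sqrt{6} + 23 \cdot \frac{1}{18} \cdot 61 = 2 i \sqrt{6} + \frac{1403}{18} = \frac{1403}{18} + 2 i \sqrt{6}$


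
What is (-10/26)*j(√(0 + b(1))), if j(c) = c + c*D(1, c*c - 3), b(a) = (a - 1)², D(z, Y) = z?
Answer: 0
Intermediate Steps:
b(a) = (-1 + a)²
j(c) = 2*c (j(c) = c + c*1 = c + c = 2*c)
(-10/26)*j(√(0 + b(1))) = (-10/26)*(2*√(0 + (-1 + 1)²)) = (-10*1/26)*(2*√(0 + 0²)) = -10*√(0 + 0)/13 = -10*√0/13 = -10*0/13 = -5/13*0 = 0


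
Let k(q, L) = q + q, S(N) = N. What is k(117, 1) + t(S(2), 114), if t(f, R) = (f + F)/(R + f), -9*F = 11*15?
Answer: 81383/348 ≈ 233.86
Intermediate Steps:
F = -55/3 (F = -11*15/9 = -⅑*165 = -55/3 ≈ -18.333)
k(q, L) = 2*q
t(f, R) = (-55/3 + f)/(R + f) (t(f, R) = (f - 55/3)/(R + f) = (-55/3 + f)/(R + f))
k(117, 1) + t(S(2), 114) = 2*117 + (-55/3 + 2)/(114 + 2) = 234 - 49/3/116 = 234 + (1/116)*(-49/3) = 234 - 49/348 = 81383/348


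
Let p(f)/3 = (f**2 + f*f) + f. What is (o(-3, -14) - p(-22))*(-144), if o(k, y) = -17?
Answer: 411120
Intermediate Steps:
p(f) = 3*f + 6*f**2 (p(f) = 3*((f**2 + f*f) + f) = 3*((f**2 + f**2) + f) = 3*(2*f**2 + f) = 3*(f + 2*f**2) = 3*f + 6*f**2)
(o(-3, -14) - p(-22))*(-144) = (-17 - 3*(-22)*(1 + 2*(-22)))*(-144) = (-17 - 3*(-22)*(1 - 44))*(-144) = (-17 - 3*(-22)*(-43))*(-144) = (-17 - 1*2838)*(-144) = (-17 - 2838)*(-144) = -2855*(-144) = 411120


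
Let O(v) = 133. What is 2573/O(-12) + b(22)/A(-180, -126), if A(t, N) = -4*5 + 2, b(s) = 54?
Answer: 2174/133 ≈ 16.346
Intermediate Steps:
A(t, N) = -18 (A(t, N) = -20 + 2 = -18)
2573/O(-12) + b(22)/A(-180, -126) = 2573/133 + 54/(-18) = 2573*(1/133) + 54*(-1/18) = 2573/133 - 3 = 2174/133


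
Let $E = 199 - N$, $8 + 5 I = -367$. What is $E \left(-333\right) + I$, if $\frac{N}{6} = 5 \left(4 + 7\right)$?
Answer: $43548$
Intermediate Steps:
$I = -75$ ($I = - \frac{8}{5} + \frac{1}{5} \left(-367\right) = - \frac{8}{5} - \frac{367}{5} = -75$)
$N = 330$ ($N = 6 \cdot 5 \left(4 + 7\right) = 6 \cdot 5 \cdot 11 = 6 \cdot 55 = 330$)
$E = -131$ ($E = 199 - 330 = -131$)
$E \left(-333\right) + I = \left(-131\right) \left(-333\right) - 75 = 43623 - 75 = 43548$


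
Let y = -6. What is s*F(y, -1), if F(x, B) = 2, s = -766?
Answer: -1532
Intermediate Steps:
s*F(y, -1) = -766*2 = -1532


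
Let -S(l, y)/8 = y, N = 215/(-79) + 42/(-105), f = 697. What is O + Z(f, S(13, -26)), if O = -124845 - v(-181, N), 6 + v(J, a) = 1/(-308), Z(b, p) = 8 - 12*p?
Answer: -39216715/308 ≈ -1.2733e+5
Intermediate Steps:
N = -1233/395 (N = 215*(-1/79) + 42*(-1/105) = -215/79 - 2/5 = -1233/395 ≈ -3.1215)
S(l, y) = -8*y
v(J, a) = -1849/308 (v(J, a) = -6 + 1/(-308) = -6 - 1/308 = -1849/308)
O = -38450411/308 (O = -124845 - 1*(-1849/308) = -124845 + 1849/308 = -38450411/308 ≈ -1.2484e+5)
O + Z(f, S(13, -26)) = -38450411/308 + (8 - (-96)*(-26)) = -38450411/308 + (8 - 12*208) = -38450411/308 + (8 - 2496) = -38450411/308 - 2488 = -39216715/308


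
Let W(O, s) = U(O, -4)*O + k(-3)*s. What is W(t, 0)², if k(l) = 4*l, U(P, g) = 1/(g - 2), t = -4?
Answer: 4/9 ≈ 0.44444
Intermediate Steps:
U(P, g) = 1/(-2 + g)
W(O, s) = -12*s - O/6 (W(O, s) = O/(-2 - 4) + (4*(-3))*s = O/(-6) - 12*s = -O/6 - 12*s = -12*s - O/6)
W(t, 0)² = (-12*0 - ⅙*(-4))² = (0 + ⅔)² = (⅔)² = 4/9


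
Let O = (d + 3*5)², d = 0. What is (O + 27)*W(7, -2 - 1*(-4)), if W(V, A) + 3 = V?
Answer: 1008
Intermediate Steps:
W(V, A) = -3 + V
O = 225 (O = (0 + 3*5)² = (0 + 15)² = 15² = 225)
(O + 27)*W(7, -2 - 1*(-4)) = (225 + 27)*(-3 + 7) = 252*4 = 1008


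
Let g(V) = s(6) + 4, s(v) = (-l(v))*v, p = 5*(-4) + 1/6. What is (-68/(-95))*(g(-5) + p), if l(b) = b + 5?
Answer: -16694/285 ≈ -58.575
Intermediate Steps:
l(b) = 5 + b
p = -119/6 (p = -20 + ⅙ = -119/6 ≈ -19.833)
s(v) = v*(-5 - v) (s(v) = (-(5 + v))*v = (-5 - v)*v = v*(-5 - v))
g(V) = -62 (g(V) = -1*6*(5 + 6) + 4 = -1*6*11 + 4 = -66 + 4 = -62)
(-68/(-95))*(g(-5) + p) = (-68/(-95))*(-62 - 119/6) = -68*(-1/95)*(-491/6) = (68/95)*(-491/6) = -16694/285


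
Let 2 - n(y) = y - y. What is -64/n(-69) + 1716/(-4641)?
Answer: -3852/119 ≈ -32.370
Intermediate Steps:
n(y) = 2 (n(y) = 2 - (y - y) = 2 - 1*0 = 2 + 0 = 2)
-64/n(-69) + 1716/(-4641) = -64/2 + 1716/(-4641) = -64*½ + 1716*(-1/4641) = -32 - 44/119 = -3852/119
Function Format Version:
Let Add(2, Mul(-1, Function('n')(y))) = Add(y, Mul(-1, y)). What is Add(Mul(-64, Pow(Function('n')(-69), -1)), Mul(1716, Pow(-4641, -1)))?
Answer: Rational(-3852, 119) ≈ -32.370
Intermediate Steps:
Function('n')(y) = 2 (Function('n')(y) = Add(2, Mul(-1, Add(y, Mul(-1, y)))) = Add(2, Mul(-1, 0)) = Add(2, 0) = 2)
Add(Mul(-64, Pow(Function('n')(-69), -1)), Mul(1716, Pow(-4641, -1))) = Add(Mul(-64, Pow(2, -1)), Mul(1716, Pow(-4641, -1))) = Add(Mul(-64, Rational(1, 2)), Mul(1716, Rational(-1, 4641))) = Add(-32, Rational(-44, 119)) = Rational(-3852, 119)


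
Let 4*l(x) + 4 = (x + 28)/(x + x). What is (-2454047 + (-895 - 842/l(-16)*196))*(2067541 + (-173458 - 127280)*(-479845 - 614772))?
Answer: -3792417857306818586/5 ≈ -7.5848e+17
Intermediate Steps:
l(x) = -1 + (28 + x)/(8*x) (l(x) = -1 + ((x + 28)/(x + x))/4 = -1 + ((28 + x)/((2*x)))/4 = -1 + ((28 + x)*(1/(2*x)))/4 = -1 + ((28 + x)/(2*x))/4 = -1 + (28 + x)/(8*x))
(-2454047 + (-895 - 842/l(-16)*196))*(2067541 + (-173458 - 127280)*(-479845 - 614772)) = (-2454047 + (-895 - 842*(-128/(7*(4 - 1*(-16))))*196))*(2067541 + (-173458 - 127280)*(-479845 - 614772)) = (-2454047 + (-895 - 842*(-128/(7*(4 + 16)))*196))*(2067541 - 300738*(-1094617)) = (-2454047 + (-895 - 842/((7/8)*(-1/16)*20)*196))*(2067541 + 329192927346) = (-2454047 + (-895 - 842/(-35/32)*196))*329194994887 = (-2454047 + (-895 - 842*(-32/35)*196))*329194994887 = (-2454047 + (-895 + (26944/35)*196))*329194994887 = (-2454047 + (-895 + 754432/5))*329194994887 = (-2454047 + 749957/5)*329194994887 = -11520278/5*329194994887 = -3792417857306818586/5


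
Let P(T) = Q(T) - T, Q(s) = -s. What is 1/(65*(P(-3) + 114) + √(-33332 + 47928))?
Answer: 1950/15206351 - √3649/30412702 ≈ 0.00012625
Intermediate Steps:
P(T) = -2*T (P(T) = -T - T = -2*T)
1/(65*(P(-3) + 114) + √(-33332 + 47928)) = 1/(65*(-2*(-3) + 114) + √(-33332 + 47928)) = 1/(65*(6 + 114) + √14596) = 1/(65*120 + 2*√3649) = 1/(7800 + 2*√3649)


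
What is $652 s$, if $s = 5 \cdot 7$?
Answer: $22820$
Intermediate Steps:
$s = 35$
$652 s = 652 \cdot 35 = 22820$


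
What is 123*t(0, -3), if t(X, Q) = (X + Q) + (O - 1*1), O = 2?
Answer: -246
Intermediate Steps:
t(X, Q) = 1 + Q + X (t(X, Q) = (X + Q) + (2 - 1*1) = (Q + X) + (2 - 1) = (Q + X) + 1 = 1 + Q + X)
123*t(0, -3) = 123*(1 - 3 + 0) = 123*(-2) = -246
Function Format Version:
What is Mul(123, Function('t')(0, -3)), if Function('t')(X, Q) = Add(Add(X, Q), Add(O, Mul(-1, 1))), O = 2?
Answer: -246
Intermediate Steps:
Function('t')(X, Q) = Add(1, Q, X) (Function('t')(X, Q) = Add(Add(X, Q), Add(2, Mul(-1, 1))) = Add(Add(Q, X), Add(2, -1)) = Add(Add(Q, X), 1) = Add(1, Q, X))
Mul(123, Function('t')(0, -3)) = Mul(123, Add(1, -3, 0)) = Mul(123, -2) = -246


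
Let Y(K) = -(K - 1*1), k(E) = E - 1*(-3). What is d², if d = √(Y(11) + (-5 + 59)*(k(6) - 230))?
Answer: -11944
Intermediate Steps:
k(E) = 3 + E (k(E) = E + 3 = 3 + E)
Y(K) = 1 - K (Y(K) = -(K - 1) = -(-1 + K) = 1 - K)
d = 2*I*√2986 (d = √((1 - 1*11) + (-5 + 59)*((3 + 6) - 230)) = √((1 - 11) + 54*(9 - 230)) = √(-10 + 54*(-221)) = √(-10 - 11934) = √(-11944) = 2*I*√2986 ≈ 109.29*I)
d² = (2*I*√2986)² = -11944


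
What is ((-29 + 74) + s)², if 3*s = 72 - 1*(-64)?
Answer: 73441/9 ≈ 8160.1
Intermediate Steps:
s = 136/3 (s = (72 - 1*(-64))/3 = (72 + 64)/3 = (⅓)*136 = 136/3 ≈ 45.333)
((-29 + 74) + s)² = ((-29 + 74) + 136/3)² = (45 + 136/3)² = (271/3)² = 73441/9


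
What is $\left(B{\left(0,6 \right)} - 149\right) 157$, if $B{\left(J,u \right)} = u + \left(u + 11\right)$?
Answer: $-19782$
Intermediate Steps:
$B{\left(J,u \right)} = 11 + 2 u$ ($B{\left(J,u \right)} = u + \left(11 + u\right) = 11 + 2 u$)
$\left(B{\left(0,6 \right)} - 149\right) 157 = \left(\left(11 + 2 \cdot 6\right) - 149\right) 157 = \left(\left(11 + 12\right) - 149\right) 157 = \left(23 - 149\right) 157 = \left(-126\right) 157 = -19782$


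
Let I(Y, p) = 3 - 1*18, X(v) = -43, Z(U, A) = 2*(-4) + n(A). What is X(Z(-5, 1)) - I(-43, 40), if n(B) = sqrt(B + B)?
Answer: -28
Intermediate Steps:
n(B) = sqrt(2)*sqrt(B) (n(B) = sqrt(2*B) = sqrt(2)*sqrt(B))
Z(U, A) = -8 + sqrt(2)*sqrt(A) (Z(U, A) = 2*(-4) + sqrt(2)*sqrt(A) = -8 + sqrt(2)*sqrt(A))
I(Y, p) = -15 (I(Y, p) = 3 - 18 = -15)
X(Z(-5, 1)) - I(-43, 40) = -43 - 1*(-15) = -43 + 15 = -28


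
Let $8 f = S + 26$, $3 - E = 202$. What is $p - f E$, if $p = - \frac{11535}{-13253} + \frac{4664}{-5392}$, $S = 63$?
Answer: $\frac{79102140935}{35730088} \approx 2213.9$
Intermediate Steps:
$E = -199$ ($E = 3 - 202 = -199$)
$f = \frac{89}{8}$ ($f = \frac{63 + 26}{8} = \frac{1}{8} \cdot 89 = \frac{89}{8} \approx 11.125$)
$p = \frac{48091}{8932522}$ ($p = \left(-11535\right) \left(- \frac{1}{13253}\right) + 4664 \left(- \frac{1}{5392}\right) = \frac{11535}{13253} - \frac{583}{674} = \frac{48091}{8932522} \approx 0.0053838$)
$p - f E = \frac{48091}{8932522} - \frac{89}{8} \left(-199\right) = \frac{48091}{8932522} - - \frac{17711}{8} = \frac{48091}{8932522} + \frac{17711}{8} = \frac{79102140935}{35730088}$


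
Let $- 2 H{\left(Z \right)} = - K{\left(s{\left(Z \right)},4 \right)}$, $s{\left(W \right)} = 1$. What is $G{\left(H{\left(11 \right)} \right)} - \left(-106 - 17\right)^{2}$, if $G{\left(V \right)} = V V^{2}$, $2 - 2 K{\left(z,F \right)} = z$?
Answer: $- \frac{968255}{64} \approx -15129.0$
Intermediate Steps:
$K{\left(z,F \right)} = 1 - \frac{z}{2}$
$H{\left(Z \right)} = \frac{1}{4}$ ($H{\left(Z \right)} = - \frac{\left(-1\right) \left(1 - \frac{1}{2}\right)}{2} = - \frac{\left(-1\right) \frac{1}{2}}{2} = \left(- \frac{1}{2}\right) \left(- \frac{1}{2}\right) = \frac{1}{4}$)
$G{\left(V \right)} = V^{3}$
$G{\left(H{\left(11 \right)} \right)} - \left(-106 - 17\right)^{2} = \left(\frac{1}{4}\right)^{3} - \left(-106 - 17\right)^{2} = \frac{1}{64} - \left(-123\right)^{2} = \frac{1}{64} - 15129 = - \frac{968255}{64}$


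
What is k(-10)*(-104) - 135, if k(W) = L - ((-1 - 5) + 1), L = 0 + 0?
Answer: -655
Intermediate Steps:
L = 0
k(W) = 5 (k(W) = 0 - ((-1 - 5) + 1) = 0 - (-6 + 1) = 0 - 1*(-5) = 0 + 5 = 5)
k(-10)*(-104) - 135 = 5*(-104) - 135 = -520 - 135 = -655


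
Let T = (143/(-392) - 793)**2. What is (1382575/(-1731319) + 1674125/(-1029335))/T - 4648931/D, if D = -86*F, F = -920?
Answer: -160263618775481450863199595463/2727520947525956166408375760 ≈ -58.758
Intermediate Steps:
D = 79120 (D = -86*(-920) = 79120)
T = 96720378001/153664 (T = (143*(-1/392) - 793)**2 = (-143/392 - 793)**2 = (-310999/392)**2 = 96720378001/153664 ≈ 6.2943e+5)
(1382575/(-1731319) + 1674125/(-1029335))/T - 4648931/D = (1382575/(-1731319) + 1674125/(-1029335))/(96720378001/153664) - 4648931/79120 = (1382575*(-1/1731319) + 1674125*(-1/1029335))*(153664/96720378001) - 4648931*1/79120 = (-1382575/1731319 - 334825/205867)*(153664/96720378001) - 4648931/79120 = -864315451700/356421448573*153664/96720378001 - 4648931/79120 = -132814169570028800/34473217233644542042573 - 4648931/79120 = -160263618775481450863199595463/2727520947525956166408375760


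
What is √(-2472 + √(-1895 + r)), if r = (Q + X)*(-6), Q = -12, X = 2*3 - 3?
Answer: √(-2472 + I*√1841) ≈ 0.4315 + 49.721*I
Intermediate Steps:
X = 3 (X = 6 - 3 = 3)
r = 54 (r = (-12 + 3)*(-6) = -9*(-6) = 54)
√(-2472 + √(-1895 + r)) = √(-2472 + √(-1895 + 54)) = √(-2472 + √(-1841)) = √(-2472 + I*√1841)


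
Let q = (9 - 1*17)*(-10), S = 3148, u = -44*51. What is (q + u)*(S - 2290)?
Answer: -1856712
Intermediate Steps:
u = -2244
q = 80 (q = (9 - 17)*(-10) = -8*(-10) = 80)
(q + u)*(S - 2290) = (80 - 2244)*(3148 - 2290) = -2164*858 = -1856712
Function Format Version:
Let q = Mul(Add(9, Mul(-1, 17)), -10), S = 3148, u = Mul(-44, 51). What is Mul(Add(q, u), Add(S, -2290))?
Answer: -1856712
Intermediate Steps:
u = -2244
q = 80 (q = Mul(Add(9, -17), -10) = Mul(-8, -10) = 80)
Mul(Add(q, u), Add(S, -2290)) = Mul(Add(80, -2244), Add(3148, -2290)) = Mul(-2164, 858) = -1856712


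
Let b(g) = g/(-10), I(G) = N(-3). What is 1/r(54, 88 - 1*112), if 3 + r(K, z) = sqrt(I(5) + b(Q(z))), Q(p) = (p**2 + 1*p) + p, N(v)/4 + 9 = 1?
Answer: -15/469 - 2*I*sqrt(530)/469 ≈ -0.031983 - 0.098174*I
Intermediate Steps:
N(v) = -32 (N(v) = -36 + 4*1 = -36 + 4 = -32)
I(G) = -32
Q(p) = p**2 + 2*p (Q(p) = (p**2 + p) + p = (p + p**2) + p = p**2 + 2*p)
b(g) = -g/10 (b(g) = g*(-1/10) = -g/10)
r(K, z) = -3 + sqrt(-32 - z*(2 + z)/10)
1/r(54, 88 - 1*112) = 1/(-3 + sqrt(10)*sqrt(-320 - (88 - 1*112)*(2 + (88 - 1*112)))/10) = 1/(-3 + sqrt(10)*sqrt(-320 - (88 - 112)*(2 + (88 - 112)))/10) = 1/(-3 + sqrt(10)*sqrt(-320 - 1*(-24)*(2 - 24))/10) = 1/(-3 + sqrt(10)*sqrt(-320 - 1*(-24)*(-22))/10) = 1/(-3 + sqrt(10)*sqrt(-320 - 528)/10) = 1/(-3 + sqrt(10)*sqrt(-848)/10) = 1/(-3 + sqrt(10)*(4*I*sqrt(53))/10) = 1/(-3 + 2*I*sqrt(530)/5)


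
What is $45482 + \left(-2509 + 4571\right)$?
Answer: $47544$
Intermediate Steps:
$45482 + \left(-2509 + 4571\right) = 45482 + 2062 = 47544$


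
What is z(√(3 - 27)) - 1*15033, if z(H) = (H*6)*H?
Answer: -15177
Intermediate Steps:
z(H) = 6*H² (z(H) = (6*H)*H = 6*H²)
z(√(3 - 27)) - 1*15033 = 6*(√(3 - 27))² - 1*15033 = 6*(√(-24))² - 15033 = 6*(2*I*√6)² - 15033 = 6*(-24) - 15033 = -144 - 15033 = -15177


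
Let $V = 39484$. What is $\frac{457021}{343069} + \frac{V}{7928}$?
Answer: $\frac{4292249721}{679962758} \approx 6.3125$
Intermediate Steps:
$\frac{457021}{343069} + \frac{V}{7928} = \frac{457021}{343069} + \frac{39484}{7928} = 457021 \cdot \frac{1}{343069} + 39484 \cdot \frac{1}{7928} = \frac{457021}{343069} + \frac{9871}{1982} = \frac{4292249721}{679962758}$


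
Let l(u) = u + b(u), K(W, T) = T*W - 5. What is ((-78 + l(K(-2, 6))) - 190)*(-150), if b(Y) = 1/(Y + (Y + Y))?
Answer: 726800/17 ≈ 42753.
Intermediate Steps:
K(W, T) = -5 + T*W
b(Y) = 1/(3*Y) (b(Y) = 1/(Y + 2*Y) = 1/(3*Y))
l(u) = u + 1/(3*u)
((-78 + l(K(-2, 6))) - 190)*(-150) = ((-78 + ((-5 + 6*(-2)) + 1/(3*(-5 + 6*(-2))))) - 190)*(-150) = ((-78 + ((-5 - 12) + 1/(3*(-5 - 12)))) - 190)*(-150) = ((-78 + (-17 + (⅓)/(-17))) - 190)*(-150) = ((-78 + (-17 + (⅓)*(-1/17))) - 190)*(-150) = ((-78 + (-17 - 1/51)) - 190)*(-150) = ((-78 - 868/51) - 190)*(-150) = (-4846/51 - 190)*(-150) = -14536/51*(-150) = 726800/17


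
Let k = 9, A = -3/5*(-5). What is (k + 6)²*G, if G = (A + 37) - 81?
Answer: -9225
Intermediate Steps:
A = 3 (A = -3*⅕*(-5) = -⅗*(-5) = 3)
G = -41 (G = (3 + 37) - 81 = 40 - 81 = -41)
(k + 6)²*G = (9 + 6)²*(-41) = 15²*(-41) = 225*(-41) = -9225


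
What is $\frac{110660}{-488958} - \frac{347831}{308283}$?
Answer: $- \frac{34031557813}{25122906519} \approx -1.3546$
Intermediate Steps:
$\frac{110660}{-488958} - \frac{347831}{308283} = 110660 \left(- \frac{1}{488958}\right) - \frac{347831}{308283} = - \frac{55330}{244479} - \frac{347831}{308283} = - \frac{34031557813}{25122906519}$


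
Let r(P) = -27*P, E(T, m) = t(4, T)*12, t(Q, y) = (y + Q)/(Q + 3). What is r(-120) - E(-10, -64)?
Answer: 22752/7 ≈ 3250.3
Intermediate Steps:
t(Q, y) = (Q + y)/(3 + Q)
E(T, m) = 48/7 + 12*T/7 (E(T, m) = ((4 + T)/(3 + 4))*12 = ((4 + T)/7)*12 = (4/7 + T/7)*12 = 48/7 + 12*T/7)
r(-120) - E(-10, -64) = -27*(-120) - (48/7 + (12/7)*(-10)) = 3240 - (48/7 - 120/7) = 3240 - 1*(-72/7) = 3240 + 72/7 = 22752/7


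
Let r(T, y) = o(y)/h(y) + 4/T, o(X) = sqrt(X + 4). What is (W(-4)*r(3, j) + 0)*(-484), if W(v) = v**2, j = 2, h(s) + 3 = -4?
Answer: -30976/3 + 7744*sqrt(6)/7 ≈ -7615.5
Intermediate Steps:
h(s) = -7 (h(s) = -3 - 4 = -7)
o(X) = sqrt(4 + X)
r(T, y) = 4/T - sqrt(4 + y)/7 (r(T, y) = sqrt(4 + y)/(-7) + 4/T = sqrt(4 + y)*(-1/7) + 4/T = -sqrt(4 + y)/7 + 4/T = 4/T - sqrt(4 + y)/7)
(W(-4)*r(3, j) + 0)*(-484) = ((-4)**2*(4/3 - sqrt(4 + 2)/7) + 0)*(-484) = (16*(4*(1/3) - sqrt(6)/7) + 0)*(-484) = (16*(4/3 - sqrt(6)/7) + 0)*(-484) = ((64/3 - 16*sqrt(6)/7) + 0)*(-484) = (64/3 - 16*sqrt(6)/7)*(-484) = -30976/3 + 7744*sqrt(6)/7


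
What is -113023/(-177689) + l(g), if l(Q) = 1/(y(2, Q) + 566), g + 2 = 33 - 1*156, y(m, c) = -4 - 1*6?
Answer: 63018477/98795084 ≈ 0.63787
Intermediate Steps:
y(m, c) = -10 (y(m, c) = -4 - 6 = -10)
g = -125 (g = -2 + (33 - 1*156) = -2 + (33 - 156) = -2 - 123 = -125)
l(Q) = 1/556 (l(Q) = 1/(-10 + 566) = 1/556)
-113023/(-177689) + l(g) = -113023/(-177689) + 1/556 = -113023*(-1/177689) + 1/556 = 113023/177689 + 1/556 = 63018477/98795084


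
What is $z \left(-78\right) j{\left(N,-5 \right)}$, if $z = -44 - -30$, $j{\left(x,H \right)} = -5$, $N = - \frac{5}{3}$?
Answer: $-5460$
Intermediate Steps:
$N = - \frac{5}{3}$ ($N = \left(-5\right) \frac{1}{3} = - \frac{5}{3} \approx -1.6667$)
$z = -14$ ($z = -44 + 30 = -14$)
$z \left(-78\right) j{\left(N,-5 \right)} = \left(-14\right) \left(-78\right) \left(-5\right) = 1092 \left(-5\right) = -5460$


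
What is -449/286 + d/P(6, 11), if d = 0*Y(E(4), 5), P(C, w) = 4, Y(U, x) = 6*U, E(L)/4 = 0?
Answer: -449/286 ≈ -1.5699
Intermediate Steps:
E(L) = 0 (E(L) = 4*0 = 0)
d = 0 (d = 0*(6*0) = 0*0 = 0)
-449/286 + d/P(6, 11) = -449/286 + 0/4 = -449*1/286 + 0*(1/4) = -449/286 + 0 = -449/286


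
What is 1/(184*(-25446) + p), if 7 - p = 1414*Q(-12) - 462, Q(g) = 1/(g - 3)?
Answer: -15/70222511 ≈ -2.1361e-7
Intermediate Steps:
Q(g) = 1/(-3 + g)
p = 8449/15 (p = 7 - (1414/(-3 - 12) - 462) = 7 - (1414/(-15) - 462) = 7 - (1414*(-1/15) - 462) = 7 - (-1414/15 - 462) = 7 - 1*(-8344/15) = 7 + 8344/15 = 8449/15 ≈ 563.27)
1/(184*(-25446) + p) = 1/(184*(-25446) + 8449/15) = 1/(-4682064 + 8449/15) = 1/(-70222511/15) = -15/70222511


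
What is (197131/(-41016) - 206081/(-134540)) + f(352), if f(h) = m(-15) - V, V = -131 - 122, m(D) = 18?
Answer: 369346979749/1379573160 ≈ 267.73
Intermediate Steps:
V = -253
f(h) = 271 (f(h) = 18 - 1*(-253) = 18 + 253 = 271)
(197131/(-41016) - 206081/(-134540)) + f(352) = (197131/(-41016) - 206081/(-134540)) + 271 = (197131*(-1/41016) - 206081*(-1/134540)) + 271 = (-197131/41016 + 206081/134540) + 271 = -4517346611/1379573160 + 271 = 369346979749/1379573160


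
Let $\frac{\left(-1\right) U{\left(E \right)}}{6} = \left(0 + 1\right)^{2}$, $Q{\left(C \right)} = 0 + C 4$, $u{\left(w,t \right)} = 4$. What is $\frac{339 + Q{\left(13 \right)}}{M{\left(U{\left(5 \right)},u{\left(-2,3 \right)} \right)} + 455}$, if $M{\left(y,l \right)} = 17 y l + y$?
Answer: $\frac{391}{41} \approx 9.5366$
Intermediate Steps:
$Q{\left(C \right)} = 4 C$ ($Q{\left(C \right)} = 0 + 4 C = 4 C$)
$U{\left(E \right)} = -6$ ($U{\left(E \right)} = - 6 \left(0 + 1\right)^{2} = - 6 \cdot 1^{2} = \left(-6\right) 1 = -6$)
$M{\left(y,l \right)} = y + 17 l y$ ($M{\left(y,l \right)} = 17 l y + y = y + 17 l y$)
$\frac{339 + Q{\left(13 \right)}}{M{\left(U{\left(5 \right)},u{\left(-2,3 \right)} \right)} + 455} = \frac{339 + 4 \cdot 13}{- 6 \left(1 + 17 \cdot 4\right) + 455} = \frac{339 + 52}{- 6 \left(1 + 68\right) + 455} = \frac{391}{\left(-6\right) 69 + 455} = \frac{391}{-414 + 455} = \frac{391}{41}$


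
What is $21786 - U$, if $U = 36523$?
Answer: $-14737$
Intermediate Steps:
$21786 - U = 21786 - 36523 = -14737$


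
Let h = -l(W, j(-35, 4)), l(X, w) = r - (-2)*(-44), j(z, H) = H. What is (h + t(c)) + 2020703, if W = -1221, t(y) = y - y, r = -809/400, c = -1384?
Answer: 808317209/400 ≈ 2.0208e+6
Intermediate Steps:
r = -809/400 (r = -809*1/400 = -809/400 ≈ -2.0225)
t(y) = 0
l(X, w) = -36009/400 (l(X, w) = -809/400 - (-2)*(-44) = -809/400 - 1*88 = -809/400 - 88 = -36009/400)
h = 36009/400 (h = -1*(-36009/400) = 36009/400 ≈ 90.022)
(h + t(c)) + 2020703 = (36009/400 + 0) + 2020703 = 36009/400 + 2020703 = 808317209/400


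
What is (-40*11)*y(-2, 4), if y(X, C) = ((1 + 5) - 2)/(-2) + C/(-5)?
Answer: 1232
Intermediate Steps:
y(X, C) = -2 - C/5 (y(X, C) = (6 - 2)*(-1/2) + C*(-1/5) = 4*(-1/2) - C/5 = -2 - C/5)
(-40*11)*y(-2, 4) = (-40*11)*(-2 - 1/5*4) = (-20*22)*(-2 - 4/5) = -440*(-14/5) = 1232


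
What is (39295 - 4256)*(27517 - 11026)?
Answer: 577828149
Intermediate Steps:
(39295 - 4256)*(27517 - 11026) = 35039*16491 = 577828149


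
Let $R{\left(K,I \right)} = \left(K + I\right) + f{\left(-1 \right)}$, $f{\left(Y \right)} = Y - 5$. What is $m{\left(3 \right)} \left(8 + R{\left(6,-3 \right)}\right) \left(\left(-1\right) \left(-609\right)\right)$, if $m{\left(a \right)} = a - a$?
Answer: $0$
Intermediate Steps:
$f{\left(Y \right)} = -5 + Y$ ($f{\left(Y \right)} = Y - 5 = -5 + Y$)
$m{\left(a \right)} = 0$
$R{\left(K,I \right)} = -6 + I + K$ ($R{\left(K,I \right)} = \left(K + I\right) - 6 = \left(I + K\right) - 6 = -6 + I + K$)
$m{\left(3 \right)} \left(8 + R{\left(6,-3 \right)}\right) \left(\left(-1\right) \left(-609\right)\right) = 0 \left(8 - 3\right) \left(\left(-1\right) \left(-609\right)\right) = 0 \left(8 - 3\right) 609 = 0 \cdot 5 \cdot 609 = 0 \cdot 609 = 0$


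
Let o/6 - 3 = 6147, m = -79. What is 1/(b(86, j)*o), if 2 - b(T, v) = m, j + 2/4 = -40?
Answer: 1/2988900 ≈ 3.3457e-7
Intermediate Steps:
j = -81/2 (j = -½ - 40 = -81/2 ≈ -40.500)
o = 36900 (o = 18 + 6*6147 = 18 + 36882 = 36900)
b(T, v) = 81 (b(T, v) = 2 - 1*(-79) = 2 + 79 = 81)
1/(b(86, j)*o) = 1/(81*36900) = (1/81)*(1/36900) = 1/2988900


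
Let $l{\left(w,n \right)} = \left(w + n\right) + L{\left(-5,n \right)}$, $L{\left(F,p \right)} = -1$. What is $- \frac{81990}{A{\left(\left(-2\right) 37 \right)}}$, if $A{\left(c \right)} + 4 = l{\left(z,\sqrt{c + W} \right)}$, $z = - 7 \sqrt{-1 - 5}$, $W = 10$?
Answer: $\frac{81990}{5 - 8 i + 7 i \sqrt{6}} \approx 3772.9 - 6901.7 i$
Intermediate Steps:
$z = - 7 i \sqrt{6}$ ($z = - 7 \sqrt{-6} = - 7 i \sqrt{6} \approx - 17.146 i$)
$l{\left(w,n \right)} = -1 + n + w$ ($l{\left(w,n \right)} = \left(w + n\right) - 1 = \left(n + w\right) - 1 = -1 + n + w$)
$A{\left(c \right)} = -5 + \sqrt{10 + c} - 7 i \sqrt{6}$ ($A{\left(c \right)} = -4 - \left(1 - \sqrt{c + 10} + 7 i \sqrt{6}\right) = -4 - \left(1 - \sqrt{10 + c} + 7 i \sqrt{6}\right) = -5 + \sqrt{10 + c} - 7 i \sqrt{6}$)
$- \frac{81990}{A{\left(\left(-2\right) 37 \right)}} = - \frac{81990}{-5 + \sqrt{10 - 74} - 7 i \sqrt{6}} = - \frac{81990}{-5 + \sqrt{-64} - 7 i \sqrt{6}} = - \frac{81990}{-5 + 8 i - 7 i \sqrt{6}}$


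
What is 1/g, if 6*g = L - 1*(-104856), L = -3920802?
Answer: -1/635991 ≈ -1.5723e-6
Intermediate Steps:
g = -635991 (g = (-3920802 - 1*(-104856))/6 = (-3920802 + 104856)/6 = (⅙)*(-3815946) = -635991)
1/g = 1/(-635991) = -1/635991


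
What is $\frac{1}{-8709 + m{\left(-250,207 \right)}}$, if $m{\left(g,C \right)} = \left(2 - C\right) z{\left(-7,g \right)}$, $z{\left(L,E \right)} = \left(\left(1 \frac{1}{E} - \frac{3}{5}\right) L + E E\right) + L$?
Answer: $- \frac{50}{641032037} \approx -7.7999 \cdot 10^{-8}$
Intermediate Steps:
$z{\left(L,E \right)} = L + E^{2} + L \left(- \frac{3}{5} + \frac{1}{E}\right)$ ($z{\left(L,E \right)} = \left(\left(\frac{1}{E} - \frac{3}{5}\right) L + E^{2}\right) + L = \left(\left(- \frac{3}{5} + \frac{1}{E}\right) L + E^{2}\right) + L = \left(L \left(- \frac{3}{5} + \frac{1}{E}\right) + E^{2}\right) + L = \left(E^{2} + L \left(- \frac{3}{5} + \frac{1}{E}\right)\right) + L = L + E^{2} + L \left(- \frac{3}{5} + \frac{1}{E}\right)$)
$m{\left(g,C \right)} = \left(2 - C\right) \left(- \frac{14}{5} + g^{2} - \frac{7}{g}\right)$ ($m{\left(g,C \right)} = \left(2 - C\right) \left(g^{2} + \frac{2}{5} \left(-7\right) - \frac{7}{g}\right) = \left(2 - C\right) \left(g^{2} - \frac{14}{5} - \frac{7}{g}\right) = \left(2 - C\right) \left(- \frac{14}{5} + g^{2} - \frac{7}{g}\right)$)
$\frac{1}{-8709 + m{\left(-250,207 \right)}} = \frac{1}{-8709 + \frac{\left(-2 + 207\right) \left(35 - 250 \left(14 - 5 \left(-250\right)^{2}\right)\right)}{5 \left(-250\right)}} = \frac{1}{-8709 + \frac{1}{5} \left(- \frac{1}{250}\right) 205 \left(35 - 250 \left(14 - 312500\right)\right)} = \frac{1}{-8709 + \frac{1}{5} \left(- \frac{1}{250}\right) 205 \left(35 - -78121500\right)} = \frac{1}{-8709 + \frac{1}{5} \left(- \frac{1}{250}\right) 205 \left(35 + 78121500\right)} = \frac{1}{-8709 + \frac{1}{5} \left(- \frac{1}{250}\right) 205 \cdot 78121535} = \frac{1}{-8709 - \frac{640596587}{50}} = \frac{1}{- \frac{641032037}{50}} = - \frac{50}{641032037}$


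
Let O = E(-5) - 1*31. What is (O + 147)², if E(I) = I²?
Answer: 19881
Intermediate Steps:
O = -6 (O = (-5)² - 1*31 = 25 - 31 = -6)
(O + 147)² = (-6 + 147)² = 141² = 19881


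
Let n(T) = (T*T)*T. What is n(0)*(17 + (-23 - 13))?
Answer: 0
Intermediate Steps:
n(T) = T³ (n(T) = T²*T = T³)
n(0)*(17 + (-23 - 13)) = 0³*(17 + (-23 - 13)) = 0*(17 - 36) = 0*(-19) = 0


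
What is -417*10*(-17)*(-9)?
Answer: -638010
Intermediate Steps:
-417*10*(-17)*(-9) = -(-70890)*(-9) = -417*1530 = -638010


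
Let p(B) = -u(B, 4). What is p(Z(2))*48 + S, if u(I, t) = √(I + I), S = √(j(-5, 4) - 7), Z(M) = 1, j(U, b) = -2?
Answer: -48*√2 + 3*I ≈ -67.882 + 3.0*I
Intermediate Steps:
S = 3*I (S = √(-2 - 7) = √(-9) = 3*I ≈ 3.0*I)
u(I, t) = √2*√I (u(I, t) = √(2*I) = √2*√I)
p(B) = -√2*√B
p(Z(2))*48 + S = -√2*√1*48 + 3*I = -1*√2*1*48 + 3*I = -√2*48 + 3*I = -48*√2 + 3*I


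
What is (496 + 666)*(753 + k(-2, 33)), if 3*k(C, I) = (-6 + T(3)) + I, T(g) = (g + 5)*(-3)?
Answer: 876148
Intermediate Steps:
T(g) = -15 - 3*g (T(g) = (5 + g)*(-3) = -15 - 3*g)
k(C, I) = -10 + I/3 (k(C, I) = ((-6 + (-15 - 3*3)) + I)/3 = ((-6 + (-15 - 9)) + I)/3 = ((-6 - 24) + I)/3 = (-30 + I)/3 = -10 + I/3)
(496 + 666)*(753 + k(-2, 33)) = (496 + 666)*(753 + (-10 + (⅓)*33)) = 1162*(753 + (-10 + 11)) = 1162*(753 + 1) = 1162*754 = 876148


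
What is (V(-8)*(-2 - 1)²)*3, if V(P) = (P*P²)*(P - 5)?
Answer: 179712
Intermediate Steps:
V(P) = P³*(-5 + P)
(V(-8)*(-2 - 1)²)*3 = (((-8)³*(-5 - 8))*(-2 - 1)²)*3 = (-512*(-13)*(-3)²)*3 = (6656*9)*3 = 59904*3 = 179712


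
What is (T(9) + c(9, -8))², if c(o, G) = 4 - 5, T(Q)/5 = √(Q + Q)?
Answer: 451 - 30*√2 ≈ 408.57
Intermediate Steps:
T(Q) = 5*√2*√Q (T(Q) = 5*√(Q + Q) = 5*√(2*Q) = 5*(√2*√Q) = 5*√2*√Q)
c(o, G) = -1
(T(9) + c(9, -8))² = (5*√2*√9 - 1)² = (5*√2*3 - 1)² = (15*√2 - 1)² = (-1 + 15*√2)²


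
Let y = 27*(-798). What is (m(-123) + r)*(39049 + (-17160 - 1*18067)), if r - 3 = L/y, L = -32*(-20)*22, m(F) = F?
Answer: -236563600/513 ≈ -4.6114e+5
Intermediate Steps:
y = -21546
L = 14080 (L = 640*22 = 14080)
r = 25279/10773 (r = 3 + 14080/(-21546) = 3 + 14080*(-1/21546) = 3 - 7040/10773 = 25279/10773 ≈ 2.3465)
(m(-123) + r)*(39049 + (-17160 - 1*18067)) = (-123 + 25279/10773)*(39049 + (-17160 - 1*18067)) = -1299800*(39049 + (-17160 - 18067))/10773 = -1299800*(39049 - 35227)/10773 = -1299800/10773*3822 = -236563600/513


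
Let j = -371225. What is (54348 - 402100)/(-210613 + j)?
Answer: 173876/290919 ≈ 0.59768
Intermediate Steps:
(54348 - 402100)/(-210613 + j) = (54348 - 402100)/(-210613 - 371225) = -347752/(-581838) = -347752*(-1/581838) = 173876/290919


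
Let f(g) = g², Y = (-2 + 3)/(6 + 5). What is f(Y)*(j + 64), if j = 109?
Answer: 173/121 ≈ 1.4298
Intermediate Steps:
Y = 1/11 ≈ 0.090909
f(Y)*(j + 64) = (1/11)²*(109 + 64) = (1/121)*173 = 173/121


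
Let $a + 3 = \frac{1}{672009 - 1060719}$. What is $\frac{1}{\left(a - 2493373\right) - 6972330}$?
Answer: $- \frac{388710}{3679414579261} \approx -1.0564 \cdot 10^{-7}$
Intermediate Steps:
$a = - \frac{1166131}{388710}$ ($a = -3 + \frac{1}{672009 - 1060719} = -3 + \frac{1}{-388710} = -3 - \frac{1}{388710} = - \frac{1166131}{388710} \approx -3.0$)
$\frac{1}{\left(a - 2493373\right) - 6972330} = \frac{1}{\left(- \frac{1166131}{388710} - 2493373\right) - 6972330} = \frac{1}{- \frac{969200184961}{388710} - 6972330} = \frac{1}{- \frac{3679414579261}{388710}} = - \frac{388710}{3679414579261}$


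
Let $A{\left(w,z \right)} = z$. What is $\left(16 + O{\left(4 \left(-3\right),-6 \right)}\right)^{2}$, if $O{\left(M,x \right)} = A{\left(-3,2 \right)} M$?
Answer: $64$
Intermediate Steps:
$O{\left(M,x \right)} = 2 M$
$\left(16 + O{\left(4 \left(-3\right),-6 \right)}\right)^{2} = \left(16 + 2 \cdot 4 \left(-3\right)\right)^{2} = \left(16 + 2 \left(-12\right)\right)^{2} = \left(16 - 24\right)^{2} = \left(-8\right)^{2} = 64$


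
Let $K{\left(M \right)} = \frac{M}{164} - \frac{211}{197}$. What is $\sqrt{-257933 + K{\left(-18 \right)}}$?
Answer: $\frac{i \sqrt{67308367100578}}{16154} \approx 507.87 i$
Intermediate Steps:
$K{\left(M \right)} = - \frac{211}{197} + \frac{M}{164}$ ($K{\left(M \right)} = M \frac{1}{164} - \frac{211}{197} = \frac{M}{164} - \frac{211}{197} = - \frac{211}{197} + \frac{M}{164}$)
$\sqrt{-257933 + K{\left(-18 \right)}} = \sqrt{-257933 + \left(- \frac{211}{197} + \frac{1}{164} \left(-18\right)\right)} = \sqrt{-257933 - \frac{19075}{16154}} = \sqrt{- \frac{4166668757}{16154}} = \frac{i \sqrt{67308367100578}}{16154}$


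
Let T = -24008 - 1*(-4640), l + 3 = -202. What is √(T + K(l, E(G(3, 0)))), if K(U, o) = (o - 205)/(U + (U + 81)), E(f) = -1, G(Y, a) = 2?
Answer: I*√2096343914/329 ≈ 139.17*I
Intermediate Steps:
l = -205 (l = -3 - 202 = -205)
K(U, o) = (-205 + o)/(81 + 2*U) (K(U, o) = (-205 + o)/(U + (81 + U)) = (-205 + o)/(81 + 2*U))
T = -19368 (T = -24008 + 4640 = -19368)
√(T + K(l, E(G(3, 0)))) = √(-19368 + (-205 - 1)/(81 + 2*(-205))) = √(-19368 - 206/(81 - 410)) = √(-19368 - 206/(-329)) = √(-19368 - 1/329*(-206)) = √(-19368 + 206/329) = √(-6371866/329) = I*√2096343914/329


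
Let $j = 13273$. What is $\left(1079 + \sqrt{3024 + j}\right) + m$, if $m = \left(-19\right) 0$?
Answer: $1079 + \sqrt{16297} \approx 1206.7$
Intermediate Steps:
$m = 0$
$\left(1079 + \sqrt{3024 + j}\right) + m = \left(1079 + \sqrt{3024 + 13273}\right) + 0 = \left(1079 + \sqrt{16297}\right) + 0 = 1079 + \sqrt{16297}$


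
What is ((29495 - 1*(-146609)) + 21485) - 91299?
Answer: 106290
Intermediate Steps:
((29495 - 1*(-146609)) + 21485) - 91299 = ((29495 + 146609) + 21485) - 91299 = (176104 + 21485) - 91299 = 197589 - 91299 = 106290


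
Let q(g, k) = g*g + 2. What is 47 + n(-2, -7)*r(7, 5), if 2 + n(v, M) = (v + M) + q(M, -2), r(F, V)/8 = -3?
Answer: -913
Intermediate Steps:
r(F, V) = -24 (r(F, V) = 8*(-3) = -24)
q(g, k) = 2 + g² (q(g, k) = g² + 2 = 2 + g²)
n(v, M) = M + v + M² (n(v, M) = -2 + ((v + M) + (2 + M²)) = -2 + ((M + v) + (2 + M²)) = -2 + (2 + M + v + M²) = M + v + M²)
47 + n(-2, -7)*r(7, 5) = 47 + (-7 - 2 + (-7)²)*(-24) = 47 + (-7 - 2 + 49)*(-24) = 47 + 40*(-24) = 47 - 960 = -913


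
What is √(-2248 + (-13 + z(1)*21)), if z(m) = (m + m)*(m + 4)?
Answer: I*√2051 ≈ 45.288*I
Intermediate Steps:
z(m) = 2*m*(4 + m) (z(m) = (2*m)*(4 + m) = 2*m*(4 + m))
√(-2248 + (-13 + z(1)*21)) = √(-2248 + (-13 + (2*1*(4 + 1))*21)) = √(-2248 + (-13 + (2*1*5)*21)) = √(-2248 + (-13 + 10*21)) = √(-2248 + (-13 + 210)) = √(-2248 + 197) = √(-2051) = I*√2051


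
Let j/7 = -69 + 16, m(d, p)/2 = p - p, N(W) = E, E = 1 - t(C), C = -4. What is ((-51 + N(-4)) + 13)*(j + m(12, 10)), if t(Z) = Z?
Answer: 12243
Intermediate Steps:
E = 5 (E = 1 - 1*(-4) = 1 + 4 = 5)
N(W) = 5
m(d, p) = 0 (m(d, p) = 2*(p - p) = 2*0 = 0)
j = -371 (j = 7*(-69 + 16) = 7*(-53) = -371)
((-51 + N(-4)) + 13)*(j + m(12, 10)) = ((-51 + 5) + 13)*(-371 + 0) = (-46 + 13)*(-371) = -33*(-371) = 12243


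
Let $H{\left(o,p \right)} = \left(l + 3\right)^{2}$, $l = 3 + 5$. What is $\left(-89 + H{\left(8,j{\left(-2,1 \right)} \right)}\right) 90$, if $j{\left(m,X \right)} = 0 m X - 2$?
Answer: $2880$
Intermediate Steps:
$l = 8$
$j{\left(m,X \right)} = -2$ ($j{\left(m,X \right)} = 0 X - 2 = 0 - 2 = -2$)
$H{\left(o,p \right)} = 121$ ($H{\left(o,p \right)} = \left(8 + 3\right)^{2} = 11^{2} = 121$)
$\left(-89 + H{\left(8,j{\left(-2,1 \right)} \right)}\right) 90 = \left(-89 + 121\right) 90 = 32 \cdot 90 = 2880$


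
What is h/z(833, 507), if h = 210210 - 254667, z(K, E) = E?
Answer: -14819/169 ≈ -87.686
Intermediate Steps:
h = -44457
h/z(833, 507) = -44457/507 = -44457*1/507 = -14819/169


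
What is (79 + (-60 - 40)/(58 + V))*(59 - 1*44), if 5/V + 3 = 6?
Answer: 207615/179 ≈ 1159.9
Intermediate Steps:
V = 5/3 (V = 5/(-3 + 6) = 5/3 ≈ 1.6667)
(79 + (-60 - 40)/(58 + V))*(59 - 1*44) = (79 + (-60 - 40)/(58 + 5/3))*(59 - 1*44) = (79 - 100/179/3)*(59 - 44) = (79 - 100*3/179)*15 = (79 - 300/179)*15 = (13841/179)*15 = 207615/179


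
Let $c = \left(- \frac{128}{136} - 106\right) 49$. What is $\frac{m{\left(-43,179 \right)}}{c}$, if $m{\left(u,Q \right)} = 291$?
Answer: $- \frac{1649}{29694} \approx -0.055533$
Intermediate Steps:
$c = - \frac{89082}{17}$ ($c = \left(\left(-128\right) \frac{1}{136} - 106\right) 49 = \left(- \frac{16}{17} - 106\right) 49 = \left(- \frac{1818}{17}\right) 49 = - \frac{89082}{17} \approx -5240.1$)
$\frac{m{\left(-43,179 \right)}}{c} = \frac{291}{- \frac{89082}{17}} = 291 \left(- \frac{17}{89082}\right) = - \frac{1649}{29694}$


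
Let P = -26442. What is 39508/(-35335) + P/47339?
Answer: -2804597282/1672723565 ≈ -1.6767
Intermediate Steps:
39508/(-35335) + P/47339 = 39508/(-35335) - 26442/47339 = 39508*(-1/35335) - 26442*1/47339 = -39508/35335 - 26442/47339 = -2804597282/1672723565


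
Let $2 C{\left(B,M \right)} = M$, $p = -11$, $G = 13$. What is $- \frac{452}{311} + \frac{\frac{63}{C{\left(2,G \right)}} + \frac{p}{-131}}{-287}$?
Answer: $- \frac{226097811}{152004671} \approx -1.4874$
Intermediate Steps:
$C{\left(B,M \right)} = \frac{M}{2}$
$- \frac{452}{311} + \frac{\frac{63}{C{\left(2,G \right)}} + \frac{p}{-131}}{-287} = - \frac{452}{311} + \frac{\frac{63}{\frac{1}{2} \cdot 13} - \frac{11}{-131}}{-287} = \left(-452\right) \frac{1}{311} + \left(\frac{63}{\frac{13}{2}} - - \frac{11}{131}\right) \left(- \frac{1}{287}\right) = - \frac{452}{311} + \left(63 \cdot \frac{2}{13} + \frac{11}{131}\right) \left(- \frac{1}{287}\right) = - \frac{452}{311} + \left(\frac{126}{13} + \frac{11}{131}\right) \left(- \frac{1}{287}\right) = - \frac{452}{311} + \frac{16649}{1703} \left(- \frac{1}{287}\right) = - \frac{452}{311} - \frac{16649}{488761} = - \frac{226097811}{152004671}$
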